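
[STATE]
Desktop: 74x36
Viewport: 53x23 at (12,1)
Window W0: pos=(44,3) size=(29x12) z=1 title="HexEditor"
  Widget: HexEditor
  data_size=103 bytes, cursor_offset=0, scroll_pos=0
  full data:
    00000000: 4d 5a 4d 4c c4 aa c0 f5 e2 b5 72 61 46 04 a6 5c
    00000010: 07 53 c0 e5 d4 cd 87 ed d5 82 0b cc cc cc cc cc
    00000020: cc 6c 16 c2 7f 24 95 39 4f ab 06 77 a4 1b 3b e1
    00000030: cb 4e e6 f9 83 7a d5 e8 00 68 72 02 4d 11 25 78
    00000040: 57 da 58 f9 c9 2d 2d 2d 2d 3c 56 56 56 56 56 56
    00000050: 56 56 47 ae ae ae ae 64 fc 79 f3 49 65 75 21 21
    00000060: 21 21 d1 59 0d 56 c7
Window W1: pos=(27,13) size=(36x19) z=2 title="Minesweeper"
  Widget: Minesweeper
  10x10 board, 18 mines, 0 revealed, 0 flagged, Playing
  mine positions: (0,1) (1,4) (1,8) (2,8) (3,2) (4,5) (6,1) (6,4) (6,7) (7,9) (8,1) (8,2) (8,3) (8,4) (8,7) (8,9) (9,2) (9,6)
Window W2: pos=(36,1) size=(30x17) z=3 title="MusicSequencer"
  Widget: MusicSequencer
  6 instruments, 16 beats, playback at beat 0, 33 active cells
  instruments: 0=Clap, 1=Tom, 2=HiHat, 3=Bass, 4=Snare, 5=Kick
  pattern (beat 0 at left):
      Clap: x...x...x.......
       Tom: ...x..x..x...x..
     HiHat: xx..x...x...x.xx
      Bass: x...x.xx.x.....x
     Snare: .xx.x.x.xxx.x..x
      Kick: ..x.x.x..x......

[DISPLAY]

                        ┏━━━━━━━━━━━━━━━━━━━━━━━━━━━━
                        ┃ MusicSequencer             
                        ┠────────────────────────────
                        ┃      ▼123456789012345      
                        ┃  Clap█···█···█·······      
                        ┃   Tom···█··█··█···█··      
                        ┃ HiHat██··█···█···█·██      
                        ┃  Bass█···█·██·█·····█      
                        ┃ Snare·██·█·█·███·█··█      
                        ┃  Kick··█·█·█··█······      
                        ┃                            
                        ┃                            
               ┏━━━━━━━━┃                            
               ┃ Mineswe┃                            
               ┠────────┃                            
               ┃■■■■■■■■┃                            
               ┃■■■■■■■■┗━━━━━━━━━━━━━━━━━━━━━━━━━━━━
               ┃■■■■■■■■■■                        ┃  
               ┃■■■■■■■■■■                        ┃  
               ┃■■■■■■■■■■                        ┃  
               ┃■■■■■■■■■■                        ┃  
               ┃■■■■■■■■■■                        ┃  
               ┃■■■■■■■■■■                        ┃  


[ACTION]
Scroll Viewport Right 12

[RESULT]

               ┏━━━━━━━━━━━━━━━━━━━━━━━━━━━━┓        
               ┃ MusicSequencer             ┃        
               ┠────────────────────────────┨━━━━━━┓ 
               ┃      ▼123456789012345      ┃      ┃ 
               ┃  Clap█···█···█·······      ┃──────┨ 
               ┃   Tom···█··█··█···█··      ┃ c4 aa┃ 
               ┃ HiHat██··█···█···█·██      ┃ d4 cd┃ 
               ┃  Bass█···█·██·█·····█      ┃ 7f 24┃ 
               ┃ Snare·██·█·█·███·█··█      ┃ 83 7a┃ 
               ┃  Kick··█·█·█··█······      ┃ c9 2d┃ 
               ┃                            ┃ ae ae┃ 
               ┃                            ┃ 0d 56┃ 
      ┏━━━━━━━━┃                            ┃      ┃ 
      ┃ Mineswe┃                            ┃━━━━━━┛ 
      ┠────────┃                            ┃        
      ┃■■■■■■■■┃                            ┃        
      ┃■■■■■■■■┗━━━━━━━━━━━━━━━━━━━━━━━━━━━━┛        
      ┃■■■■■■■■■■                        ┃           
      ┃■■■■■■■■■■                        ┃           
      ┃■■■■■■■■■■                        ┃           
      ┃■■■■■■■■■■                        ┃           
      ┃■■■■■■■■■■                        ┃           
      ┃■■■■■■■■■■                        ┃           


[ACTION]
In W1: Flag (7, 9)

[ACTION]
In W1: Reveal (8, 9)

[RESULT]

               ┏━━━━━━━━━━━━━━━━━━━━━━━━━━━━┓        
               ┃ MusicSequencer             ┃        
               ┠────────────────────────────┨━━━━━━┓ 
               ┃      ▼123456789012345      ┃      ┃ 
               ┃  Clap█···█···█·······      ┃──────┨ 
               ┃   Tom···█··█··█···█··      ┃ c4 aa┃ 
               ┃ HiHat██··█···█···█·██      ┃ d4 cd┃ 
               ┃  Bass█···█·██·█·····█      ┃ 7f 24┃ 
               ┃ Snare·██·█·█·███·█··█      ┃ 83 7a┃ 
               ┃  Kick··█·█·█··█······      ┃ c9 2d┃ 
               ┃                            ┃ ae ae┃ 
               ┃                            ┃ 0d 56┃ 
      ┏━━━━━━━━┃                            ┃      ┃ 
      ┃ Mineswe┃                            ┃━━━━━━┛ 
      ┠────────┃                            ┃        
      ┃■✹■■■■■■┃                            ┃        
      ┃■■■■✹■■■┗━━━━━━━━━━━━━━━━━━━━━━━━━━━━┛        
      ┃■■■■■■■■✹■                        ┃           
      ┃■■✹■■■■■■■                        ┃           
      ┃■■■■■✹■■■■                        ┃           
      ┃■■■■■■■■■■                        ┃           
      ┃■✹■■✹■■✹■■                        ┃           
      ┃■■■■■■■■■✹                        ┃           


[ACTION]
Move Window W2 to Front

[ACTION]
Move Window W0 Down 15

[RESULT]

               ┏━━━━━━━━━━━━━━━━━━━━━━━━━━━━┓        
               ┃ MusicSequencer             ┃        
               ┠────────────────────────────┨        
               ┃      ▼123456789012345      ┃        
               ┃  Clap█···█···█·······      ┃        
               ┃   Tom···█··█··█···█··      ┃        
               ┃ HiHat██··█···█···█·██      ┃        
               ┃  Bass█···█·██·█·····█      ┃        
               ┃ Snare·██·█·█·███·█··█      ┃        
               ┃  Kick··█·█·█··█······      ┃        
               ┃                            ┃        
               ┃                            ┃        
      ┏━━━━━━━━┃                            ┃        
      ┃ Mineswe┃                            ┃        
      ┠────────┃                            ┃        
      ┃■✹■■■■■■┃                            ┃        
      ┃■■■■✹■■■┗━━━━━━━━━━━━━━━━━━━━━━━━━━━━┛        
      ┃■■■■■■■■✹■                        ┃━━━━━━━━━┓ 
      ┃■■✹■■■■■■■                        ┃         ┃ 
      ┃■■■■■✹■■■■                        ┃─────────┨ 
      ┃■■■■■■■■■■                        ┃ 4c c4 aa┃ 
      ┃■✹■■✹■■✹■■                        ┃ e5 d4 cd┃ 
      ┃■■■■■■■■■✹                        ┃ c2 7f 24┃ 


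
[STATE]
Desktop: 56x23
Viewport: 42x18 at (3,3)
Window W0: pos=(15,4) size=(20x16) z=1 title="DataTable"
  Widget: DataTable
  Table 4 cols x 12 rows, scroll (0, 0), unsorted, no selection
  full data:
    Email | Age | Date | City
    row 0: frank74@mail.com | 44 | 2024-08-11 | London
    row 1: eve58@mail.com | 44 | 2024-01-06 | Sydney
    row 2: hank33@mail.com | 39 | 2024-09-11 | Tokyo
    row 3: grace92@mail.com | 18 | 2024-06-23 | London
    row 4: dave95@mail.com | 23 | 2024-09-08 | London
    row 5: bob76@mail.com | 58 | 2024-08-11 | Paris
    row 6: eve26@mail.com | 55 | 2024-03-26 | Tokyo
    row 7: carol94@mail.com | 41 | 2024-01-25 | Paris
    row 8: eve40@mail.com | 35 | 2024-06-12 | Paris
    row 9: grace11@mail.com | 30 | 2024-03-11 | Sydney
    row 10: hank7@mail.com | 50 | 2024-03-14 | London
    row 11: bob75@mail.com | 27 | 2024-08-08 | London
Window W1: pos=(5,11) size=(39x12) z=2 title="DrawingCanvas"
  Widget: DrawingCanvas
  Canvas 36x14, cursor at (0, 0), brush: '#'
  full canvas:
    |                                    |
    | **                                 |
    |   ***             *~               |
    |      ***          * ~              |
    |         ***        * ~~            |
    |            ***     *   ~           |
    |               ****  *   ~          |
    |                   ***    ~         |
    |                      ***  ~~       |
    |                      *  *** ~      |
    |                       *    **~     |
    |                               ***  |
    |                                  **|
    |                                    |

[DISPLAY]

                                          
            ┏━━━━━━━━━━━━━━━━━━┓          
            ┃ DataTable        ┃          
            ┠──────────────────┨          
            ┃Email           │A┃          
            ┃────────────────┼─┃          
            ┃frank74@mail.com│4┃          
            ┃eve58@mail.com  │4┃          
  ┏━━━━━━━━━━━━━━━━━━━━━━━━━━━━━━━━━━━━━┓ 
  ┃ DrawingCanvas                       ┃ 
  ┠─────────────────────────────────────┨ 
  ┃+                                    ┃ 
  ┃ **                                  ┃ 
  ┃   ***             *~                ┃ 
  ┃      ***          * ~               ┃ 
  ┃         ***        * ~~             ┃ 
  ┃            ***     *   ~            ┃ 
  ┃               ****  *   ~           ┃ 


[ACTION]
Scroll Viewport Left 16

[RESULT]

                                          
               ┏━━━━━━━━━━━━━━━━━━┓       
               ┃ DataTable        ┃       
               ┠──────────────────┨       
               ┃Email           │A┃       
               ┃────────────────┼─┃       
               ┃frank74@mail.com│4┃       
               ┃eve58@mail.com  │4┃       
     ┏━━━━━━━━━━━━━━━━━━━━━━━━━━━━━━━━━━━━
     ┃ DrawingCanvas                      
     ┠────────────────────────────────────
     ┃+                                   
     ┃ **                                 
     ┃   ***             *~               
     ┃      ***          * ~              
     ┃         ***        * ~~            
     ┃            ***     *   ~           
     ┃               ****  *   ~          


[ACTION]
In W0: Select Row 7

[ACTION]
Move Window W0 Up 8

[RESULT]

               ┃Email           │A┃       
               ┃────────────────┼─┃       
               ┃frank74@mail.com│4┃       
               ┃eve58@mail.com  │4┃       
               ┃hank33@mail.com │3┃       
               ┃grace92@mail.com│1┃       
               ┃dave95@mail.com │2┃       
               ┃bob76@mail.com  │5┃       
     ┏━━━━━━━━━━━━━━━━━━━━━━━━━━━━━━━━━━━━
     ┃ DrawingCanvas                      
     ┠────────────────────────────────────
     ┃+                                   
     ┃ **                                 
     ┃   ***             *~               
     ┃      ***          * ~              
     ┃         ***        * ~~            
     ┃            ***     *   ~           
     ┃               ****  *   ~          


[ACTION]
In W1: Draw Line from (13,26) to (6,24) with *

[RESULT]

               ┃Email           │A┃       
               ┃────────────────┼─┃       
               ┃frank74@mail.com│4┃       
               ┃eve58@mail.com  │4┃       
               ┃hank33@mail.com │3┃       
               ┃grace92@mail.com│1┃       
               ┃dave95@mail.com │2┃       
               ┃bob76@mail.com  │5┃       
     ┏━━━━━━━━━━━━━━━━━━━━━━━━━━━━━━━━━━━━
     ┃ DrawingCanvas                      
     ┠────────────────────────────────────
     ┃+                                   
     ┃ **                                 
     ┃   ***             *~               
     ┃      ***          * ~              
     ┃         ***        * ~~            
     ┃            ***     *   ~           
     ┃               ****  *  *~          


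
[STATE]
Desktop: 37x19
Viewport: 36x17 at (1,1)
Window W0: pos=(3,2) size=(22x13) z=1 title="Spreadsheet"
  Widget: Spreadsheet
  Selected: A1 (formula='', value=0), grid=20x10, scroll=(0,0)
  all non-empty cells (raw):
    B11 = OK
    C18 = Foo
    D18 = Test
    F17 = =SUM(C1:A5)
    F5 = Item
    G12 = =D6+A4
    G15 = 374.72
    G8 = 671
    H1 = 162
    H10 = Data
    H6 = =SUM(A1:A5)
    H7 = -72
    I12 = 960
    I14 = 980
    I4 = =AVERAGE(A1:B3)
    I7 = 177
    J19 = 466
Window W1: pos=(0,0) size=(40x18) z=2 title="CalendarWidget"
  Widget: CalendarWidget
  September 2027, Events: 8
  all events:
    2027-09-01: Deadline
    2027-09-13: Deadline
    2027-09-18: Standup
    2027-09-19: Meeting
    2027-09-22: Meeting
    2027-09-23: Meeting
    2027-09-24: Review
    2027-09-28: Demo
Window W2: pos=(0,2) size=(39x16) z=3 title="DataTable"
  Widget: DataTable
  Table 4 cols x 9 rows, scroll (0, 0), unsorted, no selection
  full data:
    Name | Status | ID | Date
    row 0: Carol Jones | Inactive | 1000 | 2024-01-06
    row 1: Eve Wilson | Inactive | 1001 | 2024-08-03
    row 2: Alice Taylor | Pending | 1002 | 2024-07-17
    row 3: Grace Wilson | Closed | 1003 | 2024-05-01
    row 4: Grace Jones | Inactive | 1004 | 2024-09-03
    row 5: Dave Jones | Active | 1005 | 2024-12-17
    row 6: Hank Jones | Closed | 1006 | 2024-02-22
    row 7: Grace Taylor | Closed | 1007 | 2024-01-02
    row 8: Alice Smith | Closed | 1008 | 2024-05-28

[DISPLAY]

 CalendarWidget                     
━━━━━━━━━━━━━━━━━━━━━━━━━━━━━━━━━━━━
 DataTable                          
────────────────────────────────────
Name        │Status  │ID  │Date     
────────────┼────────┼────┼─────────
Carol Jones │Inactive│1000│2024-01-0
Eve Wilson  │Inactive│1001│2024-08-0
Alice Taylor│Pending │1002│2024-07-1
Grace Wilson│Closed  │1003│2024-05-0
Grace Jones │Inactive│1004│2024-09-0
Dave Jones  │Active  │1005│2024-12-1
Hank Jones  │Closed  │1006│2024-02-2
Grace Taylor│Closed  │1007│2024-01-0
Alice Smith │Closed  │1008│2024-05-2
                                    
━━━━━━━━━━━━━━━━━━━━━━━━━━━━━━━━━━━━


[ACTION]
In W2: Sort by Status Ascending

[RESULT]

 CalendarWidget                     
━━━━━━━━━━━━━━━━━━━━━━━━━━━━━━━━━━━━
 DataTable                          
────────────────────────────────────
Name        │Status ▲│ID  │Date     
────────────┼────────┼────┼─────────
Dave Jones  │Active  │1005│2024-12-1
Grace Wilson│Closed  │1003│2024-05-0
Hank Jones  │Closed  │1006│2024-02-2
Grace Taylor│Closed  │1007│2024-01-0
Alice Smith │Closed  │1008│2024-05-2
Carol Jones │Inactive│1000│2024-01-0
Eve Wilson  │Inactive│1001│2024-08-0
Grace Jones │Inactive│1004│2024-09-0
Alice Taylor│Pending │1002│2024-07-1
                                    
━━━━━━━━━━━━━━━━━━━━━━━━━━━━━━━━━━━━


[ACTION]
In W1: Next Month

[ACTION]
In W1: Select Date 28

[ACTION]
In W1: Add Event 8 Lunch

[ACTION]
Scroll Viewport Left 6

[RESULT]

┃ CalendarWidget                    
┏━━━━━━━━━━━━━━━━━━━━━━━━━━━━━━━━━━━
┃ DataTable                         
┠───────────────────────────────────
┃Name        │Status ▲│ID  │Date    
┃────────────┼────────┼────┼────────
┃Dave Jones  │Active  │1005│2024-12-
┃Grace Wilson│Closed  │1003│2024-05-
┃Hank Jones  │Closed  │1006│2024-02-
┃Grace Taylor│Closed  │1007│2024-01-
┃Alice Smith │Closed  │1008│2024-05-
┃Carol Jones │Inactive│1000│2024-01-
┃Eve Wilson  │Inactive│1001│2024-08-
┃Grace Jones │Inactive│1004│2024-09-
┃Alice Taylor│Pending │1002│2024-07-
┃                                   
┗━━━━━━━━━━━━━━━━━━━━━━━━━━━━━━━━━━━


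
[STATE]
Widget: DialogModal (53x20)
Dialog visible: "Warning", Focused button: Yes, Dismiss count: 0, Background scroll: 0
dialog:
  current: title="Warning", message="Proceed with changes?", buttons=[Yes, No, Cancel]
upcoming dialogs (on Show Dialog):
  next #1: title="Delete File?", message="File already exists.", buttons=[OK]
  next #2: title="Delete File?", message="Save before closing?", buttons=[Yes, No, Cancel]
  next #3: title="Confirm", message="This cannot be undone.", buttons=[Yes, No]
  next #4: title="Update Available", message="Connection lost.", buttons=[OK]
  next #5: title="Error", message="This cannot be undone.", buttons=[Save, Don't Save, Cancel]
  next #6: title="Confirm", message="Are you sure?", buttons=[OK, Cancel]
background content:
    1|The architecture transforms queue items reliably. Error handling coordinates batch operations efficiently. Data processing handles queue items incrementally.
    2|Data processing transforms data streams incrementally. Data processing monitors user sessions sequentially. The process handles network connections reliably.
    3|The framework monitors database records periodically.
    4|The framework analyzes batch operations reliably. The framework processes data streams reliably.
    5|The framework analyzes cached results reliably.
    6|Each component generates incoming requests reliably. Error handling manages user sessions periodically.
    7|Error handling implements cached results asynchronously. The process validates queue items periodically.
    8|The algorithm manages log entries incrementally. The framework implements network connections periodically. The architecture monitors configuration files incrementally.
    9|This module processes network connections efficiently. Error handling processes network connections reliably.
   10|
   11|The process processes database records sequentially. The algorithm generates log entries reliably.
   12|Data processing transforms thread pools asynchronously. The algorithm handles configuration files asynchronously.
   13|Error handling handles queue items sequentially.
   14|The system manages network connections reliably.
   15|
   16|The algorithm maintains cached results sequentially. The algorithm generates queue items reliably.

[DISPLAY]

The architecture transforms queue items reliably. Err
Data processing transforms data streams incrementally
The framework monitors database records periodically.
The framework analyzes batch operations reliably. The
The framework analyzes cached results reliably.      
Each component generates incoming requests reliably. 
Error handling implements cached results asynchronous
The algorithm ┌───────────────────────┐mentally. The 
This module pr│        Warning        │ns efficiently
              │ Proceed with changes? │              
The process pr│  [Yes]  No   Cancel   │sequentially. 
Data processin└───────────────────────┘ asynchronousl
Error handling handles queue items sequentially.     
The system manages network connections reliably.     
                                                     
The algorithm maintains cached results sequentially. 
                                                     
                                                     
                                                     
                                                     


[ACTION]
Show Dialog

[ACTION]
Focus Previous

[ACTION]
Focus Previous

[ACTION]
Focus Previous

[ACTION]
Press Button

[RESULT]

The architecture transforms queue items reliably. Err
Data processing transforms data streams incrementally
The framework monitors database records periodically.
The framework analyzes batch operations reliably. The
The framework analyzes cached results reliably.      
Each component generates incoming requests reliably. 
Error handling implements cached results asynchronous
The algorithm manages log entries incrementally. The 
This module processes network connections efficiently
                                                     
The process processes database records sequentially. 
Data processing transforms thread pools asynchronousl
Error handling handles queue items sequentially.     
The system manages network connections reliably.     
                                                     
The algorithm maintains cached results sequentially. 
                                                     
                                                     
                                                     
                                                     


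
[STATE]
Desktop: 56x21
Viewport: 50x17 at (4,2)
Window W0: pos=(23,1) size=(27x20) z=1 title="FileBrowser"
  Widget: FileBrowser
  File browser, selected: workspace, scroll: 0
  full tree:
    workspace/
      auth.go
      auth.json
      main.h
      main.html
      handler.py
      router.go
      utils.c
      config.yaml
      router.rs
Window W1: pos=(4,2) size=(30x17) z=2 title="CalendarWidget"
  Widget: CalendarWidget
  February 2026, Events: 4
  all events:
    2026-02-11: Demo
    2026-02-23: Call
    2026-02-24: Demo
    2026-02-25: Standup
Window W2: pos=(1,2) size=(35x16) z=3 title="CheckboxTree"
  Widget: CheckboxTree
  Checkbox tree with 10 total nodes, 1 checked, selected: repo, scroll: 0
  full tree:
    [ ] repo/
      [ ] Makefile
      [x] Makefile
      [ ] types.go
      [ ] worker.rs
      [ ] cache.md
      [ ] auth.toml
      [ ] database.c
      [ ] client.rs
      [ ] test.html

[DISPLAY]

━━━━━━━━━━━━━━━━━━━━━━━━━━━━━━━┓             ┃    
heckboxTree                    ┃─────────────┨    
───────────────────────────────┨ace/         ┃    
-] repo/                       ┃             ┃    
 [ ] Makefile                  ┃n            ┃    
 [x] Makefile                  ┃             ┃    
 [ ] types.go                  ┃l            ┃    
 [ ] worker.rs                 ┃py           ┃    
 [ ] cache.md                  ┃o            ┃    
 [ ] auth.toml                 ┃             ┃    
 [ ] database.c                ┃aml          ┃    
 [ ] client.rs                 ┃s            ┃    
 [ ] test.html                 ┃             ┃    
                               ┃             ┃    
                               ┃             ┃    
━━━━━━━━━━━━━━━━━━━━━━━━━━━━━━━┛             ┃    
┗━━━━━━━━━━━━━━━━━━━━━━━━━━━━┛               ┃    


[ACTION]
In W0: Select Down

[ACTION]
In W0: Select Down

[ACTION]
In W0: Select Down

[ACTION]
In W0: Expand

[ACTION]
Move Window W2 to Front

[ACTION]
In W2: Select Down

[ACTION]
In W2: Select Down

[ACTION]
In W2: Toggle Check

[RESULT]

━━━━━━━━━━━━━━━━━━━━━━━━━━━━━━━┓             ┃    
heckboxTree                    ┃─────────────┨    
───────────────────────────────┨ace/         ┃    
 ] repo/                       ┃             ┃    
 [ ] Makefile                  ┃n            ┃    
 [ ] Makefile                  ┃             ┃    
 [ ] types.go                  ┃l            ┃    
 [ ] worker.rs                 ┃py           ┃    
 [ ] cache.md                  ┃o            ┃    
 [ ] auth.toml                 ┃             ┃    
 [ ] database.c                ┃aml          ┃    
 [ ] client.rs                 ┃s            ┃    
 [ ] test.html                 ┃             ┃    
                               ┃             ┃    
                               ┃             ┃    
━━━━━━━━━━━━━━━━━━━━━━━━━━━━━━━┛             ┃    
┗━━━━━━━━━━━━━━━━━━━━━━━━━━━━┛               ┃    


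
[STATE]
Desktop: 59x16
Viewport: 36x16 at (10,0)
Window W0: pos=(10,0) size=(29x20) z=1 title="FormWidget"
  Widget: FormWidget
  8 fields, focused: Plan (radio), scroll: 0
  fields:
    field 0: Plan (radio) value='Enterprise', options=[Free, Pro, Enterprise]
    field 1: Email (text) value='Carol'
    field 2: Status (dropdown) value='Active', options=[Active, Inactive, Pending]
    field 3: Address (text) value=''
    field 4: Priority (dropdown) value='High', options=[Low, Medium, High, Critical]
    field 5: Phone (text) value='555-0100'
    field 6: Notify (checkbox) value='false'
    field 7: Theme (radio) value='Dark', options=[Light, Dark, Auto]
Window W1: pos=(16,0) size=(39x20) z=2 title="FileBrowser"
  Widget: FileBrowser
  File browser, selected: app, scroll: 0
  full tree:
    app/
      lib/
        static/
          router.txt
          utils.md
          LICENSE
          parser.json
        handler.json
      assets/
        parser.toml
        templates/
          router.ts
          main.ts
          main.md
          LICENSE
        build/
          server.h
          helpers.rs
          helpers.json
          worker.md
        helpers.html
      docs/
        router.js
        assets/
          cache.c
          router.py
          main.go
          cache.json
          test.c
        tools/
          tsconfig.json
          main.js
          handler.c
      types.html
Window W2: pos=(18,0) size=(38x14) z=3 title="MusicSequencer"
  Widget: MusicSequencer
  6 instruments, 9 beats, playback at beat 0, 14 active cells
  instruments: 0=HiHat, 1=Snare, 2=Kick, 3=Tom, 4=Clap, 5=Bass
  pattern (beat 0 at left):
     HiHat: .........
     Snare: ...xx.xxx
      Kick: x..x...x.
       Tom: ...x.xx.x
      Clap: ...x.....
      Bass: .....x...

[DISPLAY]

┏━━━━━┏━┏━━━━━━━━━━━━━━━━━━━━━━━━━━━
┃ Form┃ ┃ MusicSequencer            
┠─────┠─┠───────────────────────────
┃> Pla┃>┃      ▼12345678            
┃  Ema┃ ┃ HiHat·········            
┃  Sta┃ ┃ Snare···██·███            
┃  Add┃ ┃  Kick█··█···█·            
┃  Pri┃ ┃   Tom···█·██·█            
┃  Pho┃ ┃  Clap···█·····            
┃  Not┃ ┃  Bass·····█···            
┃  The┃ ┃                           
┃     ┃ ┃                           
┃     ┃ ┃                           
┃     ┃ ┗━━━━━━━━━━━━━━━━━━━━━━━━━━━
┃     ┃                             
┃     ┃                             


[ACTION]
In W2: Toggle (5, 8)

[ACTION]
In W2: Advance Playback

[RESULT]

┏━━━━━┏━┏━━━━━━━━━━━━━━━━━━━━━━━━━━━
┃ Form┃ ┃ MusicSequencer            
┠─────┠─┠───────────────────────────
┃> Pla┃>┃      0▼2345678            
┃  Ema┃ ┃ HiHat·········            
┃  Sta┃ ┃ Snare···██·███            
┃  Add┃ ┃  Kick█··█···█·            
┃  Pri┃ ┃   Tom···█·██·█            
┃  Pho┃ ┃  Clap···█·····            
┃  Not┃ ┃  Bass·····█··█            
┃  The┃ ┃                           
┃     ┃ ┃                           
┃     ┃ ┃                           
┃     ┃ ┗━━━━━━━━━━━━━━━━━━━━━━━━━━━
┃     ┃                             
┃     ┃                             


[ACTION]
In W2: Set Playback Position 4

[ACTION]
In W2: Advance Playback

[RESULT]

┏━━━━━┏━┏━━━━━━━━━━━━━━━━━━━━━━━━━━━
┃ Form┃ ┃ MusicSequencer            
┠─────┠─┠───────────────────────────
┃> Pla┃>┃      01234▼678            
┃  Ema┃ ┃ HiHat·········            
┃  Sta┃ ┃ Snare···██·███            
┃  Add┃ ┃  Kick█··█···█·            
┃  Pri┃ ┃   Tom···█·██·█            
┃  Pho┃ ┃  Clap···█·····            
┃  Not┃ ┃  Bass·····█··█            
┃  The┃ ┃                           
┃     ┃ ┃                           
┃     ┃ ┃                           
┃     ┃ ┗━━━━━━━━━━━━━━━━━━━━━━━━━━━
┃     ┃                             
┃     ┃                             


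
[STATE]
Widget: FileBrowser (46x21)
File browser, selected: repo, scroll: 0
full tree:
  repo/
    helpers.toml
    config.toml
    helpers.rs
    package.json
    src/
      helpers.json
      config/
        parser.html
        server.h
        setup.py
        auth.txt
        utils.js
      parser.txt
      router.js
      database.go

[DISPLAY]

> [-] repo/                                   
    helpers.toml                              
    config.toml                               
    helpers.rs                                
    package.json                              
    [+] src/                                  
                                              
                                              
                                              
                                              
                                              
                                              
                                              
                                              
                                              
                                              
                                              
                                              
                                              
                                              
                                              


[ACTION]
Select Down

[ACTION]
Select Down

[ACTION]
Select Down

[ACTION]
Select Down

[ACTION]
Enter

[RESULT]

  [-] repo/                                   
    helpers.toml                              
    config.toml                               
    helpers.rs                                
  > package.json                              
    [+] src/                                  
                                              
                                              
                                              
                                              
                                              
                                              
                                              
                                              
                                              
                                              
                                              
                                              
                                              
                                              
                                              


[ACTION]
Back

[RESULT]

> [+] repo/                                   
                                              
                                              
                                              
                                              
                                              
                                              
                                              
                                              
                                              
                                              
                                              
                                              
                                              
                                              
                                              
                                              
                                              
                                              
                                              
                                              


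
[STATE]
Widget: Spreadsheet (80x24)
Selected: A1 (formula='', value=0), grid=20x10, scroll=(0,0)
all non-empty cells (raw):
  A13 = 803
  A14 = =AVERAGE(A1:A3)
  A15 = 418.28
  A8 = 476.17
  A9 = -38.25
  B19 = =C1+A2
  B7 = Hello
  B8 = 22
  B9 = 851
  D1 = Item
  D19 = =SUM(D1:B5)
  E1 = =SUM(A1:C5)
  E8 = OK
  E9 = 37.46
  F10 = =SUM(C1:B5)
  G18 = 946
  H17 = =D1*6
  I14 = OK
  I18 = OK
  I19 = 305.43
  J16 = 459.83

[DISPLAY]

A1:                                                                             
       A       B       C       D       E       F       G       H       I       J
--------------------------------------------------------------------------------
  1      [0]       0       0Item           0       0       0       0       0    
  2        0       0       0       0       0       0       0       0       0    
  3        0       0       0       0       0       0       0       0       0    
  4        0       0       0       0       0       0       0       0       0    
  5        0       0       0       0       0       0       0       0       0    
  6        0       0       0       0       0       0       0       0       0    
  7        0Hello          0       0       0       0       0       0       0    
  8   476.17      22       0       0OK             0       0       0       0    
  9   -38.25     851       0       0   37.46       0       0       0       0    
 10        0       0       0       0       0       0       0       0       0    
 11        0       0       0       0       0       0       0       0       0    
 12        0       0       0       0       0       0       0       0       0    
 13      803       0       0       0       0       0       0       0       0    
 14        0       0       0       0       0       0       0       0OK          
 15   418.28       0       0       0       0       0       0       0       0    
 16        0       0       0       0       0       0       0       0       0  45
 17        0       0       0       0       0       0       0#ERR!          0    
 18        0       0       0       0       0       0     946       0OK          
 19        0       0       0       0       0       0       0       0  305.43    
 20        0       0       0       0       0       0       0       0       0    
                                                                                


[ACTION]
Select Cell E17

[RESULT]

E17:                                                                            
       A       B       C       D       E       F       G       H       I       J
--------------------------------------------------------------------------------
  1        0       0       0Item           0       0       0       0       0    
  2        0       0       0       0       0       0       0       0       0    
  3        0       0       0       0       0       0       0       0       0    
  4        0       0       0       0       0       0       0       0       0    
  5        0       0       0       0       0       0       0       0       0    
  6        0       0       0       0       0       0       0       0       0    
  7        0Hello          0       0       0       0       0       0       0    
  8   476.17      22       0       0OK             0       0       0       0    
  9   -38.25     851       0       0   37.46       0       0       0       0    
 10        0       0       0       0       0       0       0       0       0    
 11        0       0       0       0       0       0       0       0       0    
 12        0       0       0       0       0       0       0       0       0    
 13      803       0       0       0       0       0       0       0       0    
 14        0       0       0       0       0       0       0       0OK          
 15   418.28       0       0       0       0       0       0       0       0    
 16        0       0       0       0       0       0       0       0       0  45
 17        0       0       0       0     [0]       0       0#ERR!          0    
 18        0       0       0       0       0       0     946       0OK          
 19        0       0       0       0       0       0       0       0  305.43    
 20        0       0       0       0       0       0       0       0       0    
                                                                                


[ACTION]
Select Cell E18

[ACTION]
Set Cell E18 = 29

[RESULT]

E18: 29                                                                         
       A       B       C       D       E       F       G       H       I       J
--------------------------------------------------------------------------------
  1        0       0       0Item           0       0       0       0       0    
  2        0       0       0       0       0       0       0       0       0    
  3        0       0       0       0       0       0       0       0       0    
  4        0       0       0       0       0       0       0       0       0    
  5        0       0       0       0       0       0       0       0       0    
  6        0       0       0       0       0       0       0       0       0    
  7        0Hello          0       0       0       0       0       0       0    
  8   476.17      22       0       0OK             0       0       0       0    
  9   -38.25     851       0       0   37.46       0       0       0       0    
 10        0       0       0       0       0       0       0       0       0    
 11        0       0       0       0       0       0       0       0       0    
 12        0       0       0       0       0       0       0       0       0    
 13      803       0       0       0       0       0       0       0       0    
 14        0       0       0       0       0       0       0       0OK          
 15   418.28       0       0       0       0       0       0       0       0    
 16        0       0       0       0       0       0       0       0       0  45
 17        0       0       0       0       0       0       0#ERR!          0    
 18        0       0       0       0    [29]       0     946       0OK          
 19        0       0       0       0       0       0       0       0  305.43    
 20        0       0       0       0       0       0       0       0       0    
                                                                                
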